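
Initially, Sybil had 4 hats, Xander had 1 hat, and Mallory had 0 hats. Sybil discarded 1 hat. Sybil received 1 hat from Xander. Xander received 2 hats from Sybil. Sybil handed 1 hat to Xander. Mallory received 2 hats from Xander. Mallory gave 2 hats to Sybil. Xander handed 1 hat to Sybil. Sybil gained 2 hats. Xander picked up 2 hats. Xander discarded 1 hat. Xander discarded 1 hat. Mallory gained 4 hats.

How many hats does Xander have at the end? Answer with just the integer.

Answer: 0

Derivation:
Tracking counts step by step:
Start: Sybil=4, Xander=1, Mallory=0
Event 1 (Sybil -1): Sybil: 4 -> 3. State: Sybil=3, Xander=1, Mallory=0
Event 2 (Xander -> Sybil, 1): Xander: 1 -> 0, Sybil: 3 -> 4. State: Sybil=4, Xander=0, Mallory=0
Event 3 (Sybil -> Xander, 2): Sybil: 4 -> 2, Xander: 0 -> 2. State: Sybil=2, Xander=2, Mallory=0
Event 4 (Sybil -> Xander, 1): Sybil: 2 -> 1, Xander: 2 -> 3. State: Sybil=1, Xander=3, Mallory=0
Event 5 (Xander -> Mallory, 2): Xander: 3 -> 1, Mallory: 0 -> 2. State: Sybil=1, Xander=1, Mallory=2
Event 6 (Mallory -> Sybil, 2): Mallory: 2 -> 0, Sybil: 1 -> 3. State: Sybil=3, Xander=1, Mallory=0
Event 7 (Xander -> Sybil, 1): Xander: 1 -> 0, Sybil: 3 -> 4. State: Sybil=4, Xander=0, Mallory=0
Event 8 (Sybil +2): Sybil: 4 -> 6. State: Sybil=6, Xander=0, Mallory=0
Event 9 (Xander +2): Xander: 0 -> 2. State: Sybil=6, Xander=2, Mallory=0
Event 10 (Xander -1): Xander: 2 -> 1. State: Sybil=6, Xander=1, Mallory=0
Event 11 (Xander -1): Xander: 1 -> 0. State: Sybil=6, Xander=0, Mallory=0
Event 12 (Mallory +4): Mallory: 0 -> 4. State: Sybil=6, Xander=0, Mallory=4

Xander's final count: 0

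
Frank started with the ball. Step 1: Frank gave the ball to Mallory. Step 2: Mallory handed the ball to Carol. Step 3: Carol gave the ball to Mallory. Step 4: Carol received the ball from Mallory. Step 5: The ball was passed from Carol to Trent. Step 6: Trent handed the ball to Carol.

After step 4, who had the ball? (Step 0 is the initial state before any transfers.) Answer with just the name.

Answer: Carol

Derivation:
Tracking the ball holder through step 4:
After step 0 (start): Frank
After step 1: Mallory
After step 2: Carol
After step 3: Mallory
After step 4: Carol

At step 4, the holder is Carol.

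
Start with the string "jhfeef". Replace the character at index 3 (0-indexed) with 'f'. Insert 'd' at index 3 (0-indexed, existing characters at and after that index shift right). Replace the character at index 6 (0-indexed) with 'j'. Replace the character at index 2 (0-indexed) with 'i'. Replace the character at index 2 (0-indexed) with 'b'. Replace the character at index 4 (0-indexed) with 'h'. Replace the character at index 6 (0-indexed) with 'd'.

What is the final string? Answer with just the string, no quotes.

Applying each edit step by step:
Start: "jhfeef"
Op 1 (replace idx 3: 'e' -> 'f'): "jhfeef" -> "jhffef"
Op 2 (insert 'd' at idx 3): "jhffef" -> "jhfdfef"
Op 3 (replace idx 6: 'f' -> 'j'): "jhfdfef" -> "jhfdfej"
Op 4 (replace idx 2: 'f' -> 'i'): "jhfdfej" -> "jhidfej"
Op 5 (replace idx 2: 'i' -> 'b'): "jhidfej" -> "jhbdfej"
Op 6 (replace idx 4: 'f' -> 'h'): "jhbdfej" -> "jhbdhej"
Op 7 (replace idx 6: 'j' -> 'd'): "jhbdhej" -> "jhbdhed"

Answer: jhbdhed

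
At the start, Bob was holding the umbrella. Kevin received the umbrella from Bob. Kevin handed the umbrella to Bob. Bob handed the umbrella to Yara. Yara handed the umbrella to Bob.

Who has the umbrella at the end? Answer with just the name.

Answer: Bob

Derivation:
Tracking the umbrella through each event:
Start: Bob has the umbrella.
After event 1: Kevin has the umbrella.
After event 2: Bob has the umbrella.
After event 3: Yara has the umbrella.
After event 4: Bob has the umbrella.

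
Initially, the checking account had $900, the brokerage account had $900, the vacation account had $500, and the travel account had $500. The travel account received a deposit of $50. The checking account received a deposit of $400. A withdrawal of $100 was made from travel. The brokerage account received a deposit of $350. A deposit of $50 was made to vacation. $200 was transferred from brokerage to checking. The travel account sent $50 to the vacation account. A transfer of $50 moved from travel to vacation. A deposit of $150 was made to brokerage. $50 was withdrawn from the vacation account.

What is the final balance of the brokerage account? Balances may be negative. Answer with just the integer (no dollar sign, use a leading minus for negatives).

Answer: 1200

Derivation:
Tracking account balances step by step:
Start: checking=900, brokerage=900, vacation=500, travel=500
Event 1 (deposit 50 to travel): travel: 500 + 50 = 550. Balances: checking=900, brokerage=900, vacation=500, travel=550
Event 2 (deposit 400 to checking): checking: 900 + 400 = 1300. Balances: checking=1300, brokerage=900, vacation=500, travel=550
Event 3 (withdraw 100 from travel): travel: 550 - 100 = 450. Balances: checking=1300, brokerage=900, vacation=500, travel=450
Event 4 (deposit 350 to brokerage): brokerage: 900 + 350 = 1250. Balances: checking=1300, brokerage=1250, vacation=500, travel=450
Event 5 (deposit 50 to vacation): vacation: 500 + 50 = 550. Balances: checking=1300, brokerage=1250, vacation=550, travel=450
Event 6 (transfer 200 brokerage -> checking): brokerage: 1250 - 200 = 1050, checking: 1300 + 200 = 1500. Balances: checking=1500, brokerage=1050, vacation=550, travel=450
Event 7 (transfer 50 travel -> vacation): travel: 450 - 50 = 400, vacation: 550 + 50 = 600. Balances: checking=1500, brokerage=1050, vacation=600, travel=400
Event 8 (transfer 50 travel -> vacation): travel: 400 - 50 = 350, vacation: 600 + 50 = 650. Balances: checking=1500, brokerage=1050, vacation=650, travel=350
Event 9 (deposit 150 to brokerage): brokerage: 1050 + 150 = 1200. Balances: checking=1500, brokerage=1200, vacation=650, travel=350
Event 10 (withdraw 50 from vacation): vacation: 650 - 50 = 600. Balances: checking=1500, brokerage=1200, vacation=600, travel=350

Final balance of brokerage: 1200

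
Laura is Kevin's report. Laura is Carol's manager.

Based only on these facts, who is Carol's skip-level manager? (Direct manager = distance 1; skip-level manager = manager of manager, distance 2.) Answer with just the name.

Answer: Kevin

Derivation:
Reconstructing the manager chain from the given facts:
  Kevin -> Laura -> Carol
(each arrow means 'manager of the next')
Positions in the chain (0 = top):
  position of Kevin: 0
  position of Laura: 1
  position of Carol: 2

Carol is at position 2; the skip-level manager is 2 steps up the chain, i.e. position 0: Kevin.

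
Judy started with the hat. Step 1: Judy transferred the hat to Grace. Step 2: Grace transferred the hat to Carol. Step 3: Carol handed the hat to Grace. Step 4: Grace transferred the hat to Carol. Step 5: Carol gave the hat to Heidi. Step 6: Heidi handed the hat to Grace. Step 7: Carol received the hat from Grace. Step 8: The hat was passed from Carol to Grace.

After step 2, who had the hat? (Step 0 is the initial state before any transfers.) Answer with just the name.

Answer: Carol

Derivation:
Tracking the hat holder through step 2:
After step 0 (start): Judy
After step 1: Grace
After step 2: Carol

At step 2, the holder is Carol.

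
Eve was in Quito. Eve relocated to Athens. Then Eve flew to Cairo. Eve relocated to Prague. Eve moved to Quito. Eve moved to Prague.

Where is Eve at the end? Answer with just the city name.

Tracking Eve's location:
Start: Eve is in Quito.
After move 1: Quito -> Athens. Eve is in Athens.
After move 2: Athens -> Cairo. Eve is in Cairo.
After move 3: Cairo -> Prague. Eve is in Prague.
After move 4: Prague -> Quito. Eve is in Quito.
After move 5: Quito -> Prague. Eve is in Prague.

Answer: Prague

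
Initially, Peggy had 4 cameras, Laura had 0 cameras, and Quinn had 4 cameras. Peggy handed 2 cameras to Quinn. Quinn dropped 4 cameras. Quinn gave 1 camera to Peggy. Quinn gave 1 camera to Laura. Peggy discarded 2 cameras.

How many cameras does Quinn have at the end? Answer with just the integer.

Answer: 0

Derivation:
Tracking counts step by step:
Start: Peggy=4, Laura=0, Quinn=4
Event 1 (Peggy -> Quinn, 2): Peggy: 4 -> 2, Quinn: 4 -> 6. State: Peggy=2, Laura=0, Quinn=6
Event 2 (Quinn -4): Quinn: 6 -> 2. State: Peggy=2, Laura=0, Quinn=2
Event 3 (Quinn -> Peggy, 1): Quinn: 2 -> 1, Peggy: 2 -> 3. State: Peggy=3, Laura=0, Quinn=1
Event 4 (Quinn -> Laura, 1): Quinn: 1 -> 0, Laura: 0 -> 1. State: Peggy=3, Laura=1, Quinn=0
Event 5 (Peggy -2): Peggy: 3 -> 1. State: Peggy=1, Laura=1, Quinn=0

Quinn's final count: 0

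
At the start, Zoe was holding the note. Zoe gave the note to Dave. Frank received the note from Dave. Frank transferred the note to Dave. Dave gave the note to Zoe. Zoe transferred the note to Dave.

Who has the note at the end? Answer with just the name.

Tracking the note through each event:
Start: Zoe has the note.
After event 1: Dave has the note.
After event 2: Frank has the note.
After event 3: Dave has the note.
After event 4: Zoe has the note.
After event 5: Dave has the note.

Answer: Dave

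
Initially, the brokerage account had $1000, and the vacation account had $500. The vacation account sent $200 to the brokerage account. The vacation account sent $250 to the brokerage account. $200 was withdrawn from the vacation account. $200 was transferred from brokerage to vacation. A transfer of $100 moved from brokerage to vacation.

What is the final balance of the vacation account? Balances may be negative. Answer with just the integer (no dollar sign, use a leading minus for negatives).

Tracking account balances step by step:
Start: brokerage=1000, vacation=500
Event 1 (transfer 200 vacation -> brokerage): vacation: 500 - 200 = 300, brokerage: 1000 + 200 = 1200. Balances: brokerage=1200, vacation=300
Event 2 (transfer 250 vacation -> brokerage): vacation: 300 - 250 = 50, brokerage: 1200 + 250 = 1450. Balances: brokerage=1450, vacation=50
Event 3 (withdraw 200 from vacation): vacation: 50 - 200 = -150. Balances: brokerage=1450, vacation=-150
Event 4 (transfer 200 brokerage -> vacation): brokerage: 1450 - 200 = 1250, vacation: -150 + 200 = 50. Balances: brokerage=1250, vacation=50
Event 5 (transfer 100 brokerage -> vacation): brokerage: 1250 - 100 = 1150, vacation: 50 + 100 = 150. Balances: brokerage=1150, vacation=150

Final balance of vacation: 150

Answer: 150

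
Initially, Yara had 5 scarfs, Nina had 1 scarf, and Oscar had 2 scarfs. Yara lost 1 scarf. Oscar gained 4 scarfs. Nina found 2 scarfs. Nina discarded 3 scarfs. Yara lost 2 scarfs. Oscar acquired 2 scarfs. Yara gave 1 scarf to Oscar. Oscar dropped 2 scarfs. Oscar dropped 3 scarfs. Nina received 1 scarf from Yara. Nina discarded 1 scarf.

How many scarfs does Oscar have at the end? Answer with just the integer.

Tracking counts step by step:
Start: Yara=5, Nina=1, Oscar=2
Event 1 (Yara -1): Yara: 5 -> 4. State: Yara=4, Nina=1, Oscar=2
Event 2 (Oscar +4): Oscar: 2 -> 6. State: Yara=4, Nina=1, Oscar=6
Event 3 (Nina +2): Nina: 1 -> 3. State: Yara=4, Nina=3, Oscar=6
Event 4 (Nina -3): Nina: 3 -> 0. State: Yara=4, Nina=0, Oscar=6
Event 5 (Yara -2): Yara: 4 -> 2. State: Yara=2, Nina=0, Oscar=6
Event 6 (Oscar +2): Oscar: 6 -> 8. State: Yara=2, Nina=0, Oscar=8
Event 7 (Yara -> Oscar, 1): Yara: 2 -> 1, Oscar: 8 -> 9. State: Yara=1, Nina=0, Oscar=9
Event 8 (Oscar -2): Oscar: 9 -> 7. State: Yara=1, Nina=0, Oscar=7
Event 9 (Oscar -3): Oscar: 7 -> 4. State: Yara=1, Nina=0, Oscar=4
Event 10 (Yara -> Nina, 1): Yara: 1 -> 0, Nina: 0 -> 1. State: Yara=0, Nina=1, Oscar=4
Event 11 (Nina -1): Nina: 1 -> 0. State: Yara=0, Nina=0, Oscar=4

Oscar's final count: 4

Answer: 4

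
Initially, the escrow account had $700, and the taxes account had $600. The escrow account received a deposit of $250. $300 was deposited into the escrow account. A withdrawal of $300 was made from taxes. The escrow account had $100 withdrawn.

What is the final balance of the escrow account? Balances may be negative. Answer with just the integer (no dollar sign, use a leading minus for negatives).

Tracking account balances step by step:
Start: escrow=700, taxes=600
Event 1 (deposit 250 to escrow): escrow: 700 + 250 = 950. Balances: escrow=950, taxes=600
Event 2 (deposit 300 to escrow): escrow: 950 + 300 = 1250. Balances: escrow=1250, taxes=600
Event 3 (withdraw 300 from taxes): taxes: 600 - 300 = 300. Balances: escrow=1250, taxes=300
Event 4 (withdraw 100 from escrow): escrow: 1250 - 100 = 1150. Balances: escrow=1150, taxes=300

Final balance of escrow: 1150

Answer: 1150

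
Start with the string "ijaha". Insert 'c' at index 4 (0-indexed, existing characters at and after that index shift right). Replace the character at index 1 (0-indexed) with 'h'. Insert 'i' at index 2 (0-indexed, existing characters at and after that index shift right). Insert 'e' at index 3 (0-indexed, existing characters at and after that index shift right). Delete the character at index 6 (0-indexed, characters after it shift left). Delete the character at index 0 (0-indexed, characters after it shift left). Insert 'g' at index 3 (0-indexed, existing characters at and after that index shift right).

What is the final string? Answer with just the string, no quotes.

Applying each edit step by step:
Start: "ijaha"
Op 1 (insert 'c' at idx 4): "ijaha" -> "ijahca"
Op 2 (replace idx 1: 'j' -> 'h'): "ijahca" -> "ihahca"
Op 3 (insert 'i' at idx 2): "ihahca" -> "ihiahca"
Op 4 (insert 'e' at idx 3): "ihiahca" -> "ihieahca"
Op 5 (delete idx 6 = 'c'): "ihieahca" -> "ihieaha"
Op 6 (delete idx 0 = 'i'): "ihieaha" -> "hieaha"
Op 7 (insert 'g' at idx 3): "hieaha" -> "hiegaha"

Answer: hiegaha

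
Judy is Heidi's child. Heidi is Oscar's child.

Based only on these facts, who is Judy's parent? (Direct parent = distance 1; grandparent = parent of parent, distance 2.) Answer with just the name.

Answer: Heidi

Derivation:
Reconstructing the parent chain from the given facts:
  Oscar -> Heidi -> Judy
(each arrow means 'parent of the next')
Positions in the chain (0 = top):
  position of Oscar: 0
  position of Heidi: 1
  position of Judy: 2

Judy is at position 2; the parent is 1 step up the chain, i.e. position 1: Heidi.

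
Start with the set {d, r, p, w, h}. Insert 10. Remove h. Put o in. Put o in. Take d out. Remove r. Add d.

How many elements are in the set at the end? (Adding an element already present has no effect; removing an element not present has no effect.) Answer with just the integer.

Tracking the set through each operation:
Start: {d, h, p, r, w}
Event 1 (add 10): added. Set: {10, d, h, p, r, w}
Event 2 (remove h): removed. Set: {10, d, p, r, w}
Event 3 (add o): added. Set: {10, d, o, p, r, w}
Event 4 (add o): already present, no change. Set: {10, d, o, p, r, w}
Event 5 (remove d): removed. Set: {10, o, p, r, w}
Event 6 (remove r): removed. Set: {10, o, p, w}
Event 7 (add d): added. Set: {10, d, o, p, w}

Final set: {10, d, o, p, w} (size 5)

Answer: 5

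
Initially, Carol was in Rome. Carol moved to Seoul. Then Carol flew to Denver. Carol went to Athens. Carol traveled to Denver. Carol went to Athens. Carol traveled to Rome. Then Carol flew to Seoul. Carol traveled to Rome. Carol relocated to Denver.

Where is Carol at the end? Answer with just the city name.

Answer: Denver

Derivation:
Tracking Carol's location:
Start: Carol is in Rome.
After move 1: Rome -> Seoul. Carol is in Seoul.
After move 2: Seoul -> Denver. Carol is in Denver.
After move 3: Denver -> Athens. Carol is in Athens.
After move 4: Athens -> Denver. Carol is in Denver.
After move 5: Denver -> Athens. Carol is in Athens.
After move 6: Athens -> Rome. Carol is in Rome.
After move 7: Rome -> Seoul. Carol is in Seoul.
After move 8: Seoul -> Rome. Carol is in Rome.
After move 9: Rome -> Denver. Carol is in Denver.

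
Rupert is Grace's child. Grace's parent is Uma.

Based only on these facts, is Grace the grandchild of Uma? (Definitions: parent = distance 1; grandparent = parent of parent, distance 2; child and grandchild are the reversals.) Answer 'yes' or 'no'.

Answer: no

Derivation:
Reconstructing the parent chain from the given facts:
  Uma -> Grace -> Rupert
(each arrow means 'parent of the next')
Positions in the chain (0 = top):
  position of Uma: 0
  position of Grace: 1
  position of Rupert: 2

Grace is at position 1, Uma is at position 0; signed distance (j - i) = -1.
'grandchild' requires j - i = -2. Actual distance is -1, so the relation does NOT hold.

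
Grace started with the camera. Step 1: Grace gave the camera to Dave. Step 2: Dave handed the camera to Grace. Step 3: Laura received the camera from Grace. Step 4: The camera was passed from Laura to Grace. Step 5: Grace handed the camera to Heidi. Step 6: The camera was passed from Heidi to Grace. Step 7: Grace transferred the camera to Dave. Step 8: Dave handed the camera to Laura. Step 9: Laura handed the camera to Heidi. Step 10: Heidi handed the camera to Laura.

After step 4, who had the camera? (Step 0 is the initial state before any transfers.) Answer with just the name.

Answer: Grace

Derivation:
Tracking the camera holder through step 4:
After step 0 (start): Grace
After step 1: Dave
After step 2: Grace
After step 3: Laura
After step 4: Grace

At step 4, the holder is Grace.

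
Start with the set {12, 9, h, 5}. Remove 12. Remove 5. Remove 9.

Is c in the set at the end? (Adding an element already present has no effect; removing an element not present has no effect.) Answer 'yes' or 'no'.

Tracking the set through each operation:
Start: {12, 5, 9, h}
Event 1 (remove 12): removed. Set: {5, 9, h}
Event 2 (remove 5): removed. Set: {9, h}
Event 3 (remove 9): removed. Set: {h}

Final set: {h} (size 1)
c is NOT in the final set.

Answer: no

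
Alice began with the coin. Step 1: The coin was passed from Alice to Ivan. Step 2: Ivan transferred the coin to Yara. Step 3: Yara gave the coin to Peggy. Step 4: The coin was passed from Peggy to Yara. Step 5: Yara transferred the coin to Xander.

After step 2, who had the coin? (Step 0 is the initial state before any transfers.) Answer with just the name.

Answer: Yara

Derivation:
Tracking the coin holder through step 2:
After step 0 (start): Alice
After step 1: Ivan
After step 2: Yara

At step 2, the holder is Yara.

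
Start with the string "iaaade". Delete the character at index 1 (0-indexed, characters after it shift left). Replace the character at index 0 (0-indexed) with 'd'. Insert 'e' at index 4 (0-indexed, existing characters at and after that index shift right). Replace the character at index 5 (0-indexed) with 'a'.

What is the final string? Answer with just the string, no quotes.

Applying each edit step by step:
Start: "iaaade"
Op 1 (delete idx 1 = 'a'): "iaaade" -> "iaade"
Op 2 (replace idx 0: 'i' -> 'd'): "iaade" -> "daade"
Op 3 (insert 'e' at idx 4): "daade" -> "daadee"
Op 4 (replace idx 5: 'e' -> 'a'): "daadee" -> "daadea"

Answer: daadea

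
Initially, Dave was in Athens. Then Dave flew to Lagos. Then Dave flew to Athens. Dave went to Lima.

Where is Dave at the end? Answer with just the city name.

Tracking Dave's location:
Start: Dave is in Athens.
After move 1: Athens -> Lagos. Dave is in Lagos.
After move 2: Lagos -> Athens. Dave is in Athens.
After move 3: Athens -> Lima. Dave is in Lima.

Answer: Lima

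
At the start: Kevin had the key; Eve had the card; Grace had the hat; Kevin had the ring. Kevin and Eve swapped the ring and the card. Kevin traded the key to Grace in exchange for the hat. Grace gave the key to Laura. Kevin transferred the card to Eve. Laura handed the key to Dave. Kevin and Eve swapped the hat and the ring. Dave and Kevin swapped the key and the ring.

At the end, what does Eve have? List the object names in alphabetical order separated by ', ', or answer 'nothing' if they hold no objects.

Answer: card, hat

Derivation:
Tracking all object holders:
Start: key:Kevin, card:Eve, hat:Grace, ring:Kevin
Event 1 (swap ring<->card: now ring:Eve, card:Kevin). State: key:Kevin, card:Kevin, hat:Grace, ring:Eve
Event 2 (swap key<->hat: now key:Grace, hat:Kevin). State: key:Grace, card:Kevin, hat:Kevin, ring:Eve
Event 3 (give key: Grace -> Laura). State: key:Laura, card:Kevin, hat:Kevin, ring:Eve
Event 4 (give card: Kevin -> Eve). State: key:Laura, card:Eve, hat:Kevin, ring:Eve
Event 5 (give key: Laura -> Dave). State: key:Dave, card:Eve, hat:Kevin, ring:Eve
Event 6 (swap hat<->ring: now hat:Eve, ring:Kevin). State: key:Dave, card:Eve, hat:Eve, ring:Kevin
Event 7 (swap key<->ring: now key:Kevin, ring:Dave). State: key:Kevin, card:Eve, hat:Eve, ring:Dave

Final state: key:Kevin, card:Eve, hat:Eve, ring:Dave
Eve holds: card, hat.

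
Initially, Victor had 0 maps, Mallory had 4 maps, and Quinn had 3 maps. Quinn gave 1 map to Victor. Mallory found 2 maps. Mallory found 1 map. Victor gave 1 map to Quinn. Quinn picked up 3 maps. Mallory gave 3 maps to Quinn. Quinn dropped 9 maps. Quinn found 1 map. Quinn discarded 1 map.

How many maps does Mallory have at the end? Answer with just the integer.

Answer: 4

Derivation:
Tracking counts step by step:
Start: Victor=0, Mallory=4, Quinn=3
Event 1 (Quinn -> Victor, 1): Quinn: 3 -> 2, Victor: 0 -> 1. State: Victor=1, Mallory=4, Quinn=2
Event 2 (Mallory +2): Mallory: 4 -> 6. State: Victor=1, Mallory=6, Quinn=2
Event 3 (Mallory +1): Mallory: 6 -> 7. State: Victor=1, Mallory=7, Quinn=2
Event 4 (Victor -> Quinn, 1): Victor: 1 -> 0, Quinn: 2 -> 3. State: Victor=0, Mallory=7, Quinn=3
Event 5 (Quinn +3): Quinn: 3 -> 6. State: Victor=0, Mallory=7, Quinn=6
Event 6 (Mallory -> Quinn, 3): Mallory: 7 -> 4, Quinn: 6 -> 9. State: Victor=0, Mallory=4, Quinn=9
Event 7 (Quinn -9): Quinn: 9 -> 0. State: Victor=0, Mallory=4, Quinn=0
Event 8 (Quinn +1): Quinn: 0 -> 1. State: Victor=0, Mallory=4, Quinn=1
Event 9 (Quinn -1): Quinn: 1 -> 0. State: Victor=0, Mallory=4, Quinn=0

Mallory's final count: 4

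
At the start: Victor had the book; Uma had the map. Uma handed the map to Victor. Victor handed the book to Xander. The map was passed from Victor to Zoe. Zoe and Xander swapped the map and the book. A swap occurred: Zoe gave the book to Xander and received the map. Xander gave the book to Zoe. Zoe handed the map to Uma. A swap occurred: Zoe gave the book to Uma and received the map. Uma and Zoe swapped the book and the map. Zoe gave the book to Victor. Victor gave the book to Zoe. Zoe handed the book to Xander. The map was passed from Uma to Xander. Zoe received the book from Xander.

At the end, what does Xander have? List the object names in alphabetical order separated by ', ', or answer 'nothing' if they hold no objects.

Answer: map

Derivation:
Tracking all object holders:
Start: book:Victor, map:Uma
Event 1 (give map: Uma -> Victor). State: book:Victor, map:Victor
Event 2 (give book: Victor -> Xander). State: book:Xander, map:Victor
Event 3 (give map: Victor -> Zoe). State: book:Xander, map:Zoe
Event 4 (swap map<->book: now map:Xander, book:Zoe). State: book:Zoe, map:Xander
Event 5 (swap book<->map: now book:Xander, map:Zoe). State: book:Xander, map:Zoe
Event 6 (give book: Xander -> Zoe). State: book:Zoe, map:Zoe
Event 7 (give map: Zoe -> Uma). State: book:Zoe, map:Uma
Event 8 (swap book<->map: now book:Uma, map:Zoe). State: book:Uma, map:Zoe
Event 9 (swap book<->map: now book:Zoe, map:Uma). State: book:Zoe, map:Uma
Event 10 (give book: Zoe -> Victor). State: book:Victor, map:Uma
Event 11 (give book: Victor -> Zoe). State: book:Zoe, map:Uma
Event 12 (give book: Zoe -> Xander). State: book:Xander, map:Uma
Event 13 (give map: Uma -> Xander). State: book:Xander, map:Xander
Event 14 (give book: Xander -> Zoe). State: book:Zoe, map:Xander

Final state: book:Zoe, map:Xander
Xander holds: map.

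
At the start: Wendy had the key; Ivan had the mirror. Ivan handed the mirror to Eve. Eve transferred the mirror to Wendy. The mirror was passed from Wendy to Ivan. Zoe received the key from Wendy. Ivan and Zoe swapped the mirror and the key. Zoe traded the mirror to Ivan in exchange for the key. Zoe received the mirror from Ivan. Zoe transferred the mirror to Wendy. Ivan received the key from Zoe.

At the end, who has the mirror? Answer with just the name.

Answer: Wendy

Derivation:
Tracking all object holders:
Start: key:Wendy, mirror:Ivan
Event 1 (give mirror: Ivan -> Eve). State: key:Wendy, mirror:Eve
Event 2 (give mirror: Eve -> Wendy). State: key:Wendy, mirror:Wendy
Event 3 (give mirror: Wendy -> Ivan). State: key:Wendy, mirror:Ivan
Event 4 (give key: Wendy -> Zoe). State: key:Zoe, mirror:Ivan
Event 5 (swap mirror<->key: now mirror:Zoe, key:Ivan). State: key:Ivan, mirror:Zoe
Event 6 (swap mirror<->key: now mirror:Ivan, key:Zoe). State: key:Zoe, mirror:Ivan
Event 7 (give mirror: Ivan -> Zoe). State: key:Zoe, mirror:Zoe
Event 8 (give mirror: Zoe -> Wendy). State: key:Zoe, mirror:Wendy
Event 9 (give key: Zoe -> Ivan). State: key:Ivan, mirror:Wendy

Final state: key:Ivan, mirror:Wendy
The mirror is held by Wendy.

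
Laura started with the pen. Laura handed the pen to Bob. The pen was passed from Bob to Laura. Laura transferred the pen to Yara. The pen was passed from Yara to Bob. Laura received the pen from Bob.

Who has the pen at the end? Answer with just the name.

Answer: Laura

Derivation:
Tracking the pen through each event:
Start: Laura has the pen.
After event 1: Bob has the pen.
After event 2: Laura has the pen.
After event 3: Yara has the pen.
After event 4: Bob has the pen.
After event 5: Laura has the pen.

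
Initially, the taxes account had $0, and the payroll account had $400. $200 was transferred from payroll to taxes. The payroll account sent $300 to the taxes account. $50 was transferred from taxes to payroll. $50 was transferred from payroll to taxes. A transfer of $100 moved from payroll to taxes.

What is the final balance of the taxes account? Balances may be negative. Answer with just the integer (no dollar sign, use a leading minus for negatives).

Tracking account balances step by step:
Start: taxes=0, payroll=400
Event 1 (transfer 200 payroll -> taxes): payroll: 400 - 200 = 200, taxes: 0 + 200 = 200. Balances: taxes=200, payroll=200
Event 2 (transfer 300 payroll -> taxes): payroll: 200 - 300 = -100, taxes: 200 + 300 = 500. Balances: taxes=500, payroll=-100
Event 3 (transfer 50 taxes -> payroll): taxes: 500 - 50 = 450, payroll: -100 + 50 = -50. Balances: taxes=450, payroll=-50
Event 4 (transfer 50 payroll -> taxes): payroll: -50 - 50 = -100, taxes: 450 + 50 = 500. Balances: taxes=500, payroll=-100
Event 5 (transfer 100 payroll -> taxes): payroll: -100 - 100 = -200, taxes: 500 + 100 = 600. Balances: taxes=600, payroll=-200

Final balance of taxes: 600

Answer: 600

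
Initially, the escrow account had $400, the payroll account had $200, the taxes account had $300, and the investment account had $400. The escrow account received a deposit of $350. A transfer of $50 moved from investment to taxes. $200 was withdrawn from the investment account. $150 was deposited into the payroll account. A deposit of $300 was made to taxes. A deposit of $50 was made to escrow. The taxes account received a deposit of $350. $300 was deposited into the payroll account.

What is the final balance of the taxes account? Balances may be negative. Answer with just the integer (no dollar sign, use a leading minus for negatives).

Tracking account balances step by step:
Start: escrow=400, payroll=200, taxes=300, investment=400
Event 1 (deposit 350 to escrow): escrow: 400 + 350 = 750. Balances: escrow=750, payroll=200, taxes=300, investment=400
Event 2 (transfer 50 investment -> taxes): investment: 400 - 50 = 350, taxes: 300 + 50 = 350. Balances: escrow=750, payroll=200, taxes=350, investment=350
Event 3 (withdraw 200 from investment): investment: 350 - 200 = 150. Balances: escrow=750, payroll=200, taxes=350, investment=150
Event 4 (deposit 150 to payroll): payroll: 200 + 150 = 350. Balances: escrow=750, payroll=350, taxes=350, investment=150
Event 5 (deposit 300 to taxes): taxes: 350 + 300 = 650. Balances: escrow=750, payroll=350, taxes=650, investment=150
Event 6 (deposit 50 to escrow): escrow: 750 + 50 = 800. Balances: escrow=800, payroll=350, taxes=650, investment=150
Event 7 (deposit 350 to taxes): taxes: 650 + 350 = 1000. Balances: escrow=800, payroll=350, taxes=1000, investment=150
Event 8 (deposit 300 to payroll): payroll: 350 + 300 = 650. Balances: escrow=800, payroll=650, taxes=1000, investment=150

Final balance of taxes: 1000

Answer: 1000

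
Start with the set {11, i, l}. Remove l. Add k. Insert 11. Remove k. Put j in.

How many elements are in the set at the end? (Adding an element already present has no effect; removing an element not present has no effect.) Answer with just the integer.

Answer: 3

Derivation:
Tracking the set through each operation:
Start: {11, i, l}
Event 1 (remove l): removed. Set: {11, i}
Event 2 (add k): added. Set: {11, i, k}
Event 3 (add 11): already present, no change. Set: {11, i, k}
Event 4 (remove k): removed. Set: {11, i}
Event 5 (add j): added. Set: {11, i, j}

Final set: {11, i, j} (size 3)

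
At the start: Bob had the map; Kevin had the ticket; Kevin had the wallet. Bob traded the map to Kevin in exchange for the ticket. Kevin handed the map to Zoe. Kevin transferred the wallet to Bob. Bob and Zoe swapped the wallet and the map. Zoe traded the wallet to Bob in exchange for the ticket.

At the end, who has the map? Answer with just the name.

Tracking all object holders:
Start: map:Bob, ticket:Kevin, wallet:Kevin
Event 1 (swap map<->ticket: now map:Kevin, ticket:Bob). State: map:Kevin, ticket:Bob, wallet:Kevin
Event 2 (give map: Kevin -> Zoe). State: map:Zoe, ticket:Bob, wallet:Kevin
Event 3 (give wallet: Kevin -> Bob). State: map:Zoe, ticket:Bob, wallet:Bob
Event 4 (swap wallet<->map: now wallet:Zoe, map:Bob). State: map:Bob, ticket:Bob, wallet:Zoe
Event 5 (swap wallet<->ticket: now wallet:Bob, ticket:Zoe). State: map:Bob, ticket:Zoe, wallet:Bob

Final state: map:Bob, ticket:Zoe, wallet:Bob
The map is held by Bob.

Answer: Bob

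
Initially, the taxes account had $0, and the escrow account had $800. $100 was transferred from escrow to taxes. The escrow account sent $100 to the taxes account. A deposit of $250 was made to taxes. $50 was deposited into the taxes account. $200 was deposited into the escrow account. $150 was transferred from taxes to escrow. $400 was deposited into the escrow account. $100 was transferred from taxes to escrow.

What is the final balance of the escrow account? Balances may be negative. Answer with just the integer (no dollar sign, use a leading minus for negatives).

Tracking account balances step by step:
Start: taxes=0, escrow=800
Event 1 (transfer 100 escrow -> taxes): escrow: 800 - 100 = 700, taxes: 0 + 100 = 100. Balances: taxes=100, escrow=700
Event 2 (transfer 100 escrow -> taxes): escrow: 700 - 100 = 600, taxes: 100 + 100 = 200. Balances: taxes=200, escrow=600
Event 3 (deposit 250 to taxes): taxes: 200 + 250 = 450. Balances: taxes=450, escrow=600
Event 4 (deposit 50 to taxes): taxes: 450 + 50 = 500. Balances: taxes=500, escrow=600
Event 5 (deposit 200 to escrow): escrow: 600 + 200 = 800. Balances: taxes=500, escrow=800
Event 6 (transfer 150 taxes -> escrow): taxes: 500 - 150 = 350, escrow: 800 + 150 = 950. Balances: taxes=350, escrow=950
Event 7 (deposit 400 to escrow): escrow: 950 + 400 = 1350. Balances: taxes=350, escrow=1350
Event 8 (transfer 100 taxes -> escrow): taxes: 350 - 100 = 250, escrow: 1350 + 100 = 1450. Balances: taxes=250, escrow=1450

Final balance of escrow: 1450

Answer: 1450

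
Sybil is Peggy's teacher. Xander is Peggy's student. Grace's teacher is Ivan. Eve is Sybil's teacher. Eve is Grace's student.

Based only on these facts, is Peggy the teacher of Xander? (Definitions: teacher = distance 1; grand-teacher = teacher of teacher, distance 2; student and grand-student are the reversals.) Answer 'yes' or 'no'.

Reconstructing the teacher chain from the given facts:
  Ivan -> Grace -> Eve -> Sybil -> Peggy -> Xander
(each arrow means 'teacher of the next')
Positions in the chain (0 = top):
  position of Ivan: 0
  position of Grace: 1
  position of Eve: 2
  position of Sybil: 3
  position of Peggy: 4
  position of Xander: 5

Peggy is at position 4, Xander is at position 5; signed distance (j - i) = 1.
'teacher' requires j - i = 1. Actual distance is 1, so the relation HOLDS.

Answer: yes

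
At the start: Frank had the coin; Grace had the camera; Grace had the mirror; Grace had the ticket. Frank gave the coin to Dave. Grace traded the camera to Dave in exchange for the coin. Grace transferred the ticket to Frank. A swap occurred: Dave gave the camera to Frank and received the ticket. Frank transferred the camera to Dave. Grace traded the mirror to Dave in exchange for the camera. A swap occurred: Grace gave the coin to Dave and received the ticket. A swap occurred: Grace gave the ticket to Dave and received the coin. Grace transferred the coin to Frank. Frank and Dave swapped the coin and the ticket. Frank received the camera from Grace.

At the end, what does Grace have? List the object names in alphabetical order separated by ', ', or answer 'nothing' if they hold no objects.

Answer: nothing

Derivation:
Tracking all object holders:
Start: coin:Frank, camera:Grace, mirror:Grace, ticket:Grace
Event 1 (give coin: Frank -> Dave). State: coin:Dave, camera:Grace, mirror:Grace, ticket:Grace
Event 2 (swap camera<->coin: now camera:Dave, coin:Grace). State: coin:Grace, camera:Dave, mirror:Grace, ticket:Grace
Event 3 (give ticket: Grace -> Frank). State: coin:Grace, camera:Dave, mirror:Grace, ticket:Frank
Event 4 (swap camera<->ticket: now camera:Frank, ticket:Dave). State: coin:Grace, camera:Frank, mirror:Grace, ticket:Dave
Event 5 (give camera: Frank -> Dave). State: coin:Grace, camera:Dave, mirror:Grace, ticket:Dave
Event 6 (swap mirror<->camera: now mirror:Dave, camera:Grace). State: coin:Grace, camera:Grace, mirror:Dave, ticket:Dave
Event 7 (swap coin<->ticket: now coin:Dave, ticket:Grace). State: coin:Dave, camera:Grace, mirror:Dave, ticket:Grace
Event 8 (swap ticket<->coin: now ticket:Dave, coin:Grace). State: coin:Grace, camera:Grace, mirror:Dave, ticket:Dave
Event 9 (give coin: Grace -> Frank). State: coin:Frank, camera:Grace, mirror:Dave, ticket:Dave
Event 10 (swap coin<->ticket: now coin:Dave, ticket:Frank). State: coin:Dave, camera:Grace, mirror:Dave, ticket:Frank
Event 11 (give camera: Grace -> Frank). State: coin:Dave, camera:Frank, mirror:Dave, ticket:Frank

Final state: coin:Dave, camera:Frank, mirror:Dave, ticket:Frank
Grace holds: (nothing).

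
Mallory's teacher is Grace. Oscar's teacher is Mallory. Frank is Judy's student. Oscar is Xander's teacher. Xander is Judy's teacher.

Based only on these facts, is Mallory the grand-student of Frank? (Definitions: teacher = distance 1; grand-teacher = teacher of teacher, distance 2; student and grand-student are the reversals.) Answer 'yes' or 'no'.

Answer: no

Derivation:
Reconstructing the teacher chain from the given facts:
  Grace -> Mallory -> Oscar -> Xander -> Judy -> Frank
(each arrow means 'teacher of the next')
Positions in the chain (0 = top):
  position of Grace: 0
  position of Mallory: 1
  position of Oscar: 2
  position of Xander: 3
  position of Judy: 4
  position of Frank: 5

Mallory is at position 1, Frank is at position 5; signed distance (j - i) = 4.
'grand-student' requires j - i = -2. Actual distance is 4, so the relation does NOT hold.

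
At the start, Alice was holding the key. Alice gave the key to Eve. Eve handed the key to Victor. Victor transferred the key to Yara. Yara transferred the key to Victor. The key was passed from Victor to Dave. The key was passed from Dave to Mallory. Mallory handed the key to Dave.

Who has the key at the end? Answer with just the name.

Answer: Dave

Derivation:
Tracking the key through each event:
Start: Alice has the key.
After event 1: Eve has the key.
After event 2: Victor has the key.
After event 3: Yara has the key.
After event 4: Victor has the key.
After event 5: Dave has the key.
After event 6: Mallory has the key.
After event 7: Dave has the key.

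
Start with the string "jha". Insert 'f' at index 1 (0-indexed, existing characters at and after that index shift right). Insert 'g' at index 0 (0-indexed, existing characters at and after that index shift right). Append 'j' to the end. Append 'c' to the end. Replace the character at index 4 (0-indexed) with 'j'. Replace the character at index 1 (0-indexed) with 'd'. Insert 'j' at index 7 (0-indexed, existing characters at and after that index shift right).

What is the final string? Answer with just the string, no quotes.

Applying each edit step by step:
Start: "jha"
Op 1 (insert 'f' at idx 1): "jha" -> "jfha"
Op 2 (insert 'g' at idx 0): "jfha" -> "gjfha"
Op 3 (append 'j'): "gjfha" -> "gjfhaj"
Op 4 (append 'c'): "gjfhaj" -> "gjfhajc"
Op 5 (replace idx 4: 'a' -> 'j'): "gjfhajc" -> "gjfhjjc"
Op 6 (replace idx 1: 'j' -> 'd'): "gjfhjjc" -> "gdfhjjc"
Op 7 (insert 'j' at idx 7): "gdfhjjc" -> "gdfhjjcj"

Answer: gdfhjjcj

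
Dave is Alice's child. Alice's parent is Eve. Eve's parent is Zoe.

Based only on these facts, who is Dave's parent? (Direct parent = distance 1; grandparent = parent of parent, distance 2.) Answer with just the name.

Reconstructing the parent chain from the given facts:
  Zoe -> Eve -> Alice -> Dave
(each arrow means 'parent of the next')
Positions in the chain (0 = top):
  position of Zoe: 0
  position of Eve: 1
  position of Alice: 2
  position of Dave: 3

Dave is at position 3; the parent is 1 step up the chain, i.e. position 2: Alice.

Answer: Alice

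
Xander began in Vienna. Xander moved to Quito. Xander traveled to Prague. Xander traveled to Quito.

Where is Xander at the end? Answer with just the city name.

Tracking Xander's location:
Start: Xander is in Vienna.
After move 1: Vienna -> Quito. Xander is in Quito.
After move 2: Quito -> Prague. Xander is in Prague.
After move 3: Prague -> Quito. Xander is in Quito.

Answer: Quito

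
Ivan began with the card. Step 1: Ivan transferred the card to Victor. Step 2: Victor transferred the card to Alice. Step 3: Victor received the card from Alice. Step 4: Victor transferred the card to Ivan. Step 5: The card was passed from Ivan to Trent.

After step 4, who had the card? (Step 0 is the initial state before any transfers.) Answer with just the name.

Tracking the card holder through step 4:
After step 0 (start): Ivan
After step 1: Victor
After step 2: Alice
After step 3: Victor
After step 4: Ivan

At step 4, the holder is Ivan.

Answer: Ivan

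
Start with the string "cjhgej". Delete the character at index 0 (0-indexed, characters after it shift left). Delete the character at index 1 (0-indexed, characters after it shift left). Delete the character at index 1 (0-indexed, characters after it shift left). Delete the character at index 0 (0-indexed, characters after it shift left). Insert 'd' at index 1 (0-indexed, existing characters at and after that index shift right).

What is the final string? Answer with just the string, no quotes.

Answer: edj

Derivation:
Applying each edit step by step:
Start: "cjhgej"
Op 1 (delete idx 0 = 'c'): "cjhgej" -> "jhgej"
Op 2 (delete idx 1 = 'h'): "jhgej" -> "jgej"
Op 3 (delete idx 1 = 'g'): "jgej" -> "jej"
Op 4 (delete idx 0 = 'j'): "jej" -> "ej"
Op 5 (insert 'd' at idx 1): "ej" -> "edj"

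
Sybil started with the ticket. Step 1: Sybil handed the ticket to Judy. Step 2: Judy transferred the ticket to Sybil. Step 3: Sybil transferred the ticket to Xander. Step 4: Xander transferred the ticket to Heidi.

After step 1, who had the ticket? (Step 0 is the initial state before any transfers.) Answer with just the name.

Tracking the ticket holder through step 1:
After step 0 (start): Sybil
After step 1: Judy

At step 1, the holder is Judy.

Answer: Judy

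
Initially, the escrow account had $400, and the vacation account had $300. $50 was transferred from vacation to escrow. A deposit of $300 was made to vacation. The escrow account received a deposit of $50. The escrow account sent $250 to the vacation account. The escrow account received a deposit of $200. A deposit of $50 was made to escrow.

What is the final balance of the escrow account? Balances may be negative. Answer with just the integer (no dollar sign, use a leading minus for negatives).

Answer: 500

Derivation:
Tracking account balances step by step:
Start: escrow=400, vacation=300
Event 1 (transfer 50 vacation -> escrow): vacation: 300 - 50 = 250, escrow: 400 + 50 = 450. Balances: escrow=450, vacation=250
Event 2 (deposit 300 to vacation): vacation: 250 + 300 = 550. Balances: escrow=450, vacation=550
Event 3 (deposit 50 to escrow): escrow: 450 + 50 = 500. Balances: escrow=500, vacation=550
Event 4 (transfer 250 escrow -> vacation): escrow: 500 - 250 = 250, vacation: 550 + 250 = 800. Balances: escrow=250, vacation=800
Event 5 (deposit 200 to escrow): escrow: 250 + 200 = 450. Balances: escrow=450, vacation=800
Event 6 (deposit 50 to escrow): escrow: 450 + 50 = 500. Balances: escrow=500, vacation=800

Final balance of escrow: 500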